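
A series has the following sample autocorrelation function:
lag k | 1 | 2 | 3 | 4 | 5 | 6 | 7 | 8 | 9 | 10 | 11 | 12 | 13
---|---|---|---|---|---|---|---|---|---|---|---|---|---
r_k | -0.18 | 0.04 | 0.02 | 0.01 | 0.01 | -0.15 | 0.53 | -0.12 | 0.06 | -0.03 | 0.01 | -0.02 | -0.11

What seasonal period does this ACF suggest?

7

The largest autocorrelation is r_7 = 0.53; the remaining lags stay at or below 0.06.
The dominant spike at lag 7 indicates a seasonal period of 7.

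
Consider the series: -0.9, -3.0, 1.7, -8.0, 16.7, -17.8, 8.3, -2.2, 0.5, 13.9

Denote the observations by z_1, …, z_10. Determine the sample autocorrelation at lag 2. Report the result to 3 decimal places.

Mean z̄ = (-0.9 − 3.0 + 1.7 − 8.0 + 16.7 − 17.8 + 8.3 − 2.2 + 0.5 + 13.9)/10 = 0.9200
Numerator Σ_{t=1}^{8}(z_t−z̄)(z_{t+2}−z̄) = 344.1032
Denominator Σ(z_t−z̄)² = 931.1560
r_2 = 344.1032 / 931.1560 = 0.370

0.370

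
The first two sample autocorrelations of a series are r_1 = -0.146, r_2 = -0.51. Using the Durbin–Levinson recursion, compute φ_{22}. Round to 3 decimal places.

φ_{22} = (r_2 − r_1²) / (1 − r_1²)
r_1² = (-0.146)² = 0.021316
Numerator = -0.51 − 0.0213 = -0.5313; denominator = 1 − 0.0213 = 0.9787
φ_{22} = -0.5313 / 0.9787 = -0.543

-0.543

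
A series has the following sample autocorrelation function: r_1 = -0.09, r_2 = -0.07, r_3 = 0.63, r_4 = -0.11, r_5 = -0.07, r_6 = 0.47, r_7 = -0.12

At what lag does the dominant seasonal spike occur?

The largest autocorrelation is r_3 = 0.63, with a weaker echo at lag 6 (0.47); the remaining lags stay at or below -0.07.
The dominant spike at lag 3 indicates a seasonal period of 3.

3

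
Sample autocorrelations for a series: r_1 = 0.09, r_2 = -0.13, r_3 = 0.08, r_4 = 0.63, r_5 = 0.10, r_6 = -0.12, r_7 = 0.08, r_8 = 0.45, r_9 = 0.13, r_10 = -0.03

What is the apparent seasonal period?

4

The largest autocorrelation is r_4 = 0.63, with a weaker echo at lag 8 (0.45); the remaining lags stay at or below 0.13.
The dominant spike at lag 4 indicates a seasonal period of 4.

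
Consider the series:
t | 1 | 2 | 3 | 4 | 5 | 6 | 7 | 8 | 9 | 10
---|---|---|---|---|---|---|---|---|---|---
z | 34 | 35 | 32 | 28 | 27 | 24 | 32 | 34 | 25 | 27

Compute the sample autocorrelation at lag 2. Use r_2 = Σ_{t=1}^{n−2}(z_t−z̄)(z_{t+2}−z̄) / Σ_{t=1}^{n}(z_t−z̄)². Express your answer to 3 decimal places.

Mean z̄ = (34 + 35 + 32 + 28 + 27 + 24 + 32 + 34 + 25 + 27)/10 = 29.8000
Numerator Σ_{t=1}^{8}(z_t−z̄)(z_{t+2}−z̄) = -48.6800
Denominator Σ(z_t−z̄)² = 147.6000
r_2 = -48.6800 / 147.6000 = -0.330

-0.330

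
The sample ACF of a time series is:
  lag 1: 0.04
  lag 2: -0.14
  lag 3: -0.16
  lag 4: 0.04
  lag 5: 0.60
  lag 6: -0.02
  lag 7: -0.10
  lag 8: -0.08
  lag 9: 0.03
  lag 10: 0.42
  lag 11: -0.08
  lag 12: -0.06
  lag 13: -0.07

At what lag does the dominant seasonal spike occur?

The largest autocorrelation is r_5 = 0.60, with a weaker echo at lag 10 (0.42); the remaining lags stay at or below 0.04.
The dominant spike at lag 5 indicates a seasonal period of 5.

5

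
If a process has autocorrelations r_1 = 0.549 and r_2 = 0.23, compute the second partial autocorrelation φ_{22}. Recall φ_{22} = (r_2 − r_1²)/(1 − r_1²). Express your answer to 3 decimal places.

φ_{22} = (r_2 − r_1²) / (1 − r_1²)
r_1² = (0.549)² = 0.301401
Numerator = 0.23 − 0.3014 = -0.0714; denominator = 1 − 0.3014 = 0.6986
φ_{22} = -0.0714 / 0.6986 = -0.102

-0.102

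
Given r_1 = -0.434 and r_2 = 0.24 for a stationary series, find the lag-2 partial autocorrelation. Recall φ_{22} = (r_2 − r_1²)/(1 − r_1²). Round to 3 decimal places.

φ_{22} = (r_2 − r_1²) / (1 − r_1²)
r_1² = (-0.434)² = 0.188356
Numerator = 0.24 − 0.1884 = 0.0516; denominator = 1 − 0.1884 = 0.8116
φ_{22} = 0.0516 / 0.8116 = 0.064

0.064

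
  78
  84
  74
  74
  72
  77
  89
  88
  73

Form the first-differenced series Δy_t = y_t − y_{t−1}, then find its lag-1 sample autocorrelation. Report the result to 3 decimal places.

First differences Δy: 6, -10, 0, -2, 5, 12, -1, -15
Mean of differences = -0.6250
Numerator Σ(Δy_t−Δȳ)(Δy_{t+1}−Δȳ) = -4.8906
Denominator Σ(Δy_t−Δȳ)² = 531.8750
r_1(Δy) = -4.8906 / 531.8750 = -0.009

-0.009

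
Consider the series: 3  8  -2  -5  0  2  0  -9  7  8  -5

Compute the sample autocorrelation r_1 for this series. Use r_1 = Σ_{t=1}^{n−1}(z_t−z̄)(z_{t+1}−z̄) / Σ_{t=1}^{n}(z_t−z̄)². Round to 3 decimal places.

-0.110

Mean z̄ = (3 + 8 − 2 − 5 + 0 + 2 + 0 − 9 + 7 + 8 − 5)/11 = 0.6364
Numerator Σ_{t=1}^{10}(z_t−z̄)(z_{t+1}−z̄) = -35.1322
Denominator Σ(z_t−z̄)² = 320.5455
r_1 = -35.1322 / 320.5455 = -0.110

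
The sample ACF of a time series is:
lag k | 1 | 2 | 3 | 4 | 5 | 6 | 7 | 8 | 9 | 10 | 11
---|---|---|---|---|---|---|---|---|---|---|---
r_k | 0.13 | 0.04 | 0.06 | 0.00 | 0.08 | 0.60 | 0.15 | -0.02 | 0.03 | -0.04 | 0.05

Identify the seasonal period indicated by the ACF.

6

The largest autocorrelation is r_6 = 0.60; the remaining lags stay at or below 0.15.
The dominant spike at lag 6 indicates a seasonal period of 6.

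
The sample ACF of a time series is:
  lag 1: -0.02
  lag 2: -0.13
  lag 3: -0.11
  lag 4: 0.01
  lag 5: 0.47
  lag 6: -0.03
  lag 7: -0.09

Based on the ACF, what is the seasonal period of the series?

5

The largest autocorrelation is r_5 = 0.47; the remaining lags stay at or below 0.01.
The dominant spike at lag 5 indicates a seasonal period of 5.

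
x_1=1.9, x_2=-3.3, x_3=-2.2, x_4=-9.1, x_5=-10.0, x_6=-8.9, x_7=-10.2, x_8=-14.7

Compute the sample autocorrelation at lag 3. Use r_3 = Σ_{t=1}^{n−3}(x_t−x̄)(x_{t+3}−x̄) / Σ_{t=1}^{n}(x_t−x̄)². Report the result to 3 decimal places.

Mean x̄ = (1.9 − 3.3 − 2.2 − 9.1 − 10.0 − 8.9 − 10.2 − 14.7)/8 = -7.0625
Deviations from mean: 8.9625, 3.7625, 4.8625, -2.0375, -2.9375, -1.8375, -3.1375, -7.6375
Σ(x_t−x̄)(x_{t+3}−x̄) = (-18.2611) + (-11.0523) + (-8.9348) + (6.3927) + (22.4352) = -9.4205
Denominator Σ(x_t−x̄)² = 202.4588
r_3 = -9.4205 / 202.4588 = -0.047

-0.047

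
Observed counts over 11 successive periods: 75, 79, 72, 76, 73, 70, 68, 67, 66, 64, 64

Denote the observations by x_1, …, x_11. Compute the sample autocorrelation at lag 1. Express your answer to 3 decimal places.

Mean x̄ = (75 + 79 + 72 + 76 + 73 + 70 + 68 + 67 + 66 + 64 + 64)/11 = 70.3636
Numerator Σ_{t=1}^{10}(x_t−x̄)(x_{t+1}−x̄) = 169.0496
Denominator Σ(x_t−x̄)² = 254.5455
r_1 = 169.0496 / 254.5455 = 0.664

0.664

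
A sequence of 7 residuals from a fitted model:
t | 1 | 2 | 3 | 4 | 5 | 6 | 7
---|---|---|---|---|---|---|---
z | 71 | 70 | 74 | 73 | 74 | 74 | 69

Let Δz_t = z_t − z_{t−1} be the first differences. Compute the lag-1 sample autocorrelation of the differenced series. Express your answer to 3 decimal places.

-0.179

First differences Δz: -1, 4, -1, 1, 0, -5
Mean of differences = -0.3333
Numerator Σ(Δz_t−Δz̄)(Δz_{t+1}−Δz̄) = -7.7778
Denominator Σ(Δz_t−Δz̄)² = 43.3333
r_1(Δz) = -7.7778 / 43.3333 = -0.179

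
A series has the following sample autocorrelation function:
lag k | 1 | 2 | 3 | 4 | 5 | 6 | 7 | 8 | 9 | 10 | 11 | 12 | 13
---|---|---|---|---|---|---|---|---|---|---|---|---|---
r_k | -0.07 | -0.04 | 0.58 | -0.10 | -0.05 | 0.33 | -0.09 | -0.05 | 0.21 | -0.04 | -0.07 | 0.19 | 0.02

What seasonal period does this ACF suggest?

3

The largest autocorrelation is r_3 = 0.58, with weaker echoes at lags 6 (0.33), 9 (0.21) and 12 (0.19); the remaining lags stay at or below 0.02.
The dominant spike at lag 3 indicates a seasonal period of 3.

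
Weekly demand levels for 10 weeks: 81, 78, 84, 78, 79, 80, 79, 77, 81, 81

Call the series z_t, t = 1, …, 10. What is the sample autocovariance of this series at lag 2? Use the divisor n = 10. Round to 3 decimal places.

Mean z̄ = (81 + 78 + 84 + 78 + 79 + 80 + 79 + 77 + 81 + 81)/10 = 79.8000
Σ_{t=1}^{8}(z_t−z̄)(z_{t+2}−z̄) = 0.3200
γ_2 = 0.3200 / 10 = 0.032

0.032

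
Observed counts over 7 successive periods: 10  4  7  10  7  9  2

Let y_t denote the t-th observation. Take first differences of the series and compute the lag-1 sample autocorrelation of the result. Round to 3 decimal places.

First differences Δy: -6, 3, 3, -3, 2, -7
Mean of differences = -1.3333
Numerator Σ(Δy_t−Δȳ)(Δy_{t+1}−Δȳ) = -33.1111
Denominator Σ(Δy_t−Δȳ)² = 105.3333
r_1(Δy) = -33.1111 / 105.3333 = -0.314

-0.314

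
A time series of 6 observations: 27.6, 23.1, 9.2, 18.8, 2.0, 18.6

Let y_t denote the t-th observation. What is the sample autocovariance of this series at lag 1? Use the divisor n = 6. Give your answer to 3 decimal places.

-9.145

Mean ȳ = (27.6 + 23.1 + 9.2 + 18.8 + 2.0 + 18.6)/6 = 16.5500
Σ_{t=1}^{5}(y_t−ȳ)(y_{t+1}−ȳ) = -54.8675
γ_1 = -54.8675 / 6 = -9.145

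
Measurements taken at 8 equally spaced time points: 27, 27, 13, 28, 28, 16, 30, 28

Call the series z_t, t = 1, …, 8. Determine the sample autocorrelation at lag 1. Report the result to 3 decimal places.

Mean z̄ = (27 + 27 + 13 + 28 + 28 + 16 + 30 + 28)/8 = 24.6250
Σ(z_t−z̄)(z_{t+1}−z̄) = (5.6406) + (-27.6094) + (-39.2344) + (11.3906) + (-29.1094) + (-46.3594) + (18.1406) = -107.1406
Denominator Σ(z_t−z̄)² = 283.8750
r_1 = -107.1406 / 283.8750 = -0.377

-0.377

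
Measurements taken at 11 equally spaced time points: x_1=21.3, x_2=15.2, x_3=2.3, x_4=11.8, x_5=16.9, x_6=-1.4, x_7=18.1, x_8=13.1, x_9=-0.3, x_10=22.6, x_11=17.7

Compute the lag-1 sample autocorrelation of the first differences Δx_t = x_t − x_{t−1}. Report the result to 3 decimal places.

First differences Δx: -6.1, -12.9, 9.5, 5.1, -18.3, 19.5, -5.0, -13.4, 22.9, -4.9
Mean of differences = -0.3600
Numerator Σ(Δx_t−Δx̄)(Δx_{t+1}−Δx̄) = -892.6256
Denominator Σ(Δx_t−Δx̄)² = 1786.7040
r_1(Δx) = -892.6256 / 1786.7040 = -0.500

-0.500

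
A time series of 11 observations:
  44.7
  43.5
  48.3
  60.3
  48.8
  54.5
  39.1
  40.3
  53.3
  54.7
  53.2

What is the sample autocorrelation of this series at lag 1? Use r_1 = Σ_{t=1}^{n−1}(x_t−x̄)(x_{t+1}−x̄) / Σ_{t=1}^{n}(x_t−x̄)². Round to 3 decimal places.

0.131

Mean x̄ = (44.7 + 43.5 + 48.3 + 60.3 + 48.8 + 54.5 + 39.1 + 40.3 + 53.3 + 54.7 + 53.2)/11 = 49.1545
Numerator Σ_{t=1}^{10}(x_t−x̄)(x_{t+1}−x̄) = 58.6479
Denominator Σ(x_t−x̄)² = 449.2673
r_1 = 58.6479 / 449.2673 = 0.131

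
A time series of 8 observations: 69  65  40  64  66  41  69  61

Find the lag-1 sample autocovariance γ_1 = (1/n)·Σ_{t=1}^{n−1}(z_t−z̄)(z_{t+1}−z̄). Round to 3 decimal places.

-49.596

Mean z̄ = (69 + 65 + 40 + 64 + 66 + 41 + 69 + 61)/8 = 59.3750
Σ_{t=1}^{7}(z_t−z̄)(z_{t+1}−z̄) = -396.7656
γ_1 = -396.7656 / 8 = -49.596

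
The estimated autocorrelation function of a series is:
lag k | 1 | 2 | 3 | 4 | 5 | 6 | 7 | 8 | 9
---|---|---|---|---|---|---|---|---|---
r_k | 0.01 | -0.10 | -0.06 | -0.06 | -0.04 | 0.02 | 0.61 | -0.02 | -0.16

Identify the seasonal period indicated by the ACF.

7

The largest autocorrelation is r_7 = 0.61; the remaining lags stay at or below 0.02.
The dominant spike at lag 7 indicates a seasonal period of 7.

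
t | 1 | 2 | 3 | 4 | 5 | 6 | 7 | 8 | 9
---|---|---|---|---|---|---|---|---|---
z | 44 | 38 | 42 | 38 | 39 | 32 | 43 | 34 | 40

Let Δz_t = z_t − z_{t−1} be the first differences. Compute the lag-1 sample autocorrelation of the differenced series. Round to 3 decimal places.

First differences Δz: -6, 4, -4, 1, -7, 11, -9, 6
Mean of differences = -0.5000
Numerator Σ(Δz_t−Δz̄)(Δz_{t+1}−Δz̄) = -283.2500
Denominator Σ(Δz_t−Δz̄)² = 354.0000
r_1(Δz) = -283.2500 / 354.0000 = -0.800

-0.800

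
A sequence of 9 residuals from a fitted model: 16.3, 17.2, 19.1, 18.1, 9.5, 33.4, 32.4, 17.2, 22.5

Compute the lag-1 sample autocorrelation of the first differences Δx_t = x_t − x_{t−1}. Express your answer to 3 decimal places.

First differences Δx: 0.9, 1.9, -1.0, -8.6, 23.9, -1.0, -15.2, 5.3
Mean of differences = 0.7750
Numerator Σ(Δx_t−Δx̄)(Δx_{t+1}−Δx̄) = -286.9906
Denominator Σ(Δx_t−Δx̄)² = 905.9150
r_1(Δx) = -286.9906 / 905.9150 = -0.317

-0.317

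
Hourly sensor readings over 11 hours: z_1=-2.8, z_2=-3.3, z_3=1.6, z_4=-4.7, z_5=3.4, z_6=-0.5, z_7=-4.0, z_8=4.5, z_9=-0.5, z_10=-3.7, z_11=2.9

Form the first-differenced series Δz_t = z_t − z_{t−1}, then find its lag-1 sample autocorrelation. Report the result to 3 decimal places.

-0.590

First differences Δz: -0.5, 4.9, -6.3, 8.1, -3.9, -3.5, 8.5, -5.0, -3.2, 6.6
Mean of differences = 0.5700
Numerator Σ(Δz_t−Δz̄)(Δz_{t+1}−Δz̄) = -179.7569
Denominator Σ(Δz_t−Δz̄)² = 304.8210
r_1(Δz) = -179.7569 / 304.8210 = -0.590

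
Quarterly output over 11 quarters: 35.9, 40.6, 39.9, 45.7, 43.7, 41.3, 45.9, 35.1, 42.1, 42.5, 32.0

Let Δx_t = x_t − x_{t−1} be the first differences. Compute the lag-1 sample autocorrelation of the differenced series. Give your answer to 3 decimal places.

-0.418

First differences Δx: 4.7, -0.7, 5.8, -2.0, -2.4, 4.6, -10.8, 7.0, 0.4, -10.5
Mean of differences = -0.3900
Numerator Σ(Δx_t−Δx̄)(Δx_{t+1}−Δx̄) = -151.2811
Denominator Σ(Δx_t−Δx̄)² = 361.6690
r_1(Δx) = -151.2811 / 361.6690 = -0.418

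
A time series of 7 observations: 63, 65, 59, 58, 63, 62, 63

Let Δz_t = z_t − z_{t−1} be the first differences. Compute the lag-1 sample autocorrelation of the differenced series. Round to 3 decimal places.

First differences Δz: 2, -6, -1, 5, -1, 1
Mean of differences = 0.0000
Numerator Σ(Δz_t−Δz̄)(Δz_{t+1}−Δz̄) = -17.0000
Denominator Σ(Δz_t−Δz̄)² = 68.0000
r_1(Δz) = -17.0000 / 68.0000 = -0.250

-0.250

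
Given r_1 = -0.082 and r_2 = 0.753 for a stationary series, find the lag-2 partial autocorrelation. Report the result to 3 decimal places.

0.751

φ_{22} = (r_2 − r_1²) / (1 − r_1²)
r_1² = (-0.082)² = 0.006724
Numerator = 0.753 − 0.0067 = 0.7463; denominator = 1 − 0.0067 = 0.9933
φ_{22} = 0.7463 / 0.9933 = 0.751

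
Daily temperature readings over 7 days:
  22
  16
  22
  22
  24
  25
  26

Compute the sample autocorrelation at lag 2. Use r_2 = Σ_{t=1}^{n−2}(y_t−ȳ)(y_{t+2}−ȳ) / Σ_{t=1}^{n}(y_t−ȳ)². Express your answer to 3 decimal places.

0.106

Mean ȳ = (22 + 16 + 22 + 22 + 24 + 25 + 26)/7 = 22.4286
Deviations from mean: -0.4286, -6.4286, -0.4286, -0.4286, 1.5714, 2.5714, 3.5714
Σ(y_t−ȳ)(y_{t+2}−ȳ) = (0.1837) + (2.7551) + (-0.6735) + (-1.1020) + (5.6122) = 6.7755
Denominator Σ(y_t−ȳ)² = 63.7143
r_2 = 6.7755 / 63.7143 = 0.106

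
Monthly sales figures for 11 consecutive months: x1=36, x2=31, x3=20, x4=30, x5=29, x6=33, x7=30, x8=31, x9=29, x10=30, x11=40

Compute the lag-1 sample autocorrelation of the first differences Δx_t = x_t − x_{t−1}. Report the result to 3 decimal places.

-0.207

First differences Δx: -5, -11, 10, -1, 4, -3, 1, -2, 1, 10
Mean of differences = 0.4000
Numerator Σ(Δx_t−Δx̄)(Δx_{t+1}−Δx̄) = -77.7600
Denominator Σ(Δx_t−Δx̄)² = 376.4000
r_1(Δx) = -77.7600 / 376.4000 = -0.207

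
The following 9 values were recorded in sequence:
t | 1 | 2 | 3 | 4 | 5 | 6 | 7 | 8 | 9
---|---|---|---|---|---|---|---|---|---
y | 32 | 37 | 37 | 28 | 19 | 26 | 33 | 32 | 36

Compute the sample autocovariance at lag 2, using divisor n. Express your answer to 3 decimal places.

-9.632

Mean ȳ = (32 + 37 + 37 + 28 + 19 + 26 + 33 + 32 + 36)/9 = 31.1111
Σ_{t=1}^{7}(y_t−ȳ)(y_{t+2}−ȳ) = -86.6914
γ_2 = -86.6914 / 9 = -9.632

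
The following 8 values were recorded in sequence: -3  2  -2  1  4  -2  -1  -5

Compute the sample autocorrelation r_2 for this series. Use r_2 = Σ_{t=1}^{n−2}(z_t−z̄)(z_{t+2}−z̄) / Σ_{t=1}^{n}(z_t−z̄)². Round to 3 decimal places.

Mean z̄ = (-3 + 2 − 2 + 1 + 4 − 2 − 1 − 5)/8 = -0.7500
Deviations from mean: -2.2500, 2.7500, -1.2500, 1.7500, 4.7500, -1.2500, -0.2500, -4.2500
Σ(z_t−z̄)(z_{t+2}−z̄) = (2.8125) + (4.8125) + (-5.9375) + (-2.1875) + (-1.1875) + (5.3125) = 3.6250
Denominator Σ(z_t−z̄)² = 59.5000
r_2 = 3.6250 / 59.5000 = 0.061

0.061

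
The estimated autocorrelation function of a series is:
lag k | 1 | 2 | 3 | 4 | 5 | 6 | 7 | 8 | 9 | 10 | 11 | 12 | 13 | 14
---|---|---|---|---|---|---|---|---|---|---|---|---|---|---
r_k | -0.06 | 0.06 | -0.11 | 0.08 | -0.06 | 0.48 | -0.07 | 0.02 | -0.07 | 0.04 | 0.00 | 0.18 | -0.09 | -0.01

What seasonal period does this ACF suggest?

The largest autocorrelation is r_6 = 0.48, with a weaker echo at lag 12 (0.18); the remaining lags stay at or below 0.08.
The dominant spike at lag 6 indicates a seasonal period of 6.

6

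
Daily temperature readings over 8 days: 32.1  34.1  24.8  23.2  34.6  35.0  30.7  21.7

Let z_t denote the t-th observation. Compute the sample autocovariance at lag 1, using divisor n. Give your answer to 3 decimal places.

Mean z̄ = (32.1 + 34.1 + 24.8 + 23.2 + 34.6 + 35.0 + 30.7 + 21.7)/8 = 29.5250
Deviations: 2.5750, 4.5750, -4.7250, -6.3250, 5.0750, 5.4750, 1.1750, -7.8250
Σ_{t=1}^{7}(z_t−z̄)(z_{t+1}−z̄) = 12.9744
γ_1 = 12.9744 / 8 = 1.622

1.622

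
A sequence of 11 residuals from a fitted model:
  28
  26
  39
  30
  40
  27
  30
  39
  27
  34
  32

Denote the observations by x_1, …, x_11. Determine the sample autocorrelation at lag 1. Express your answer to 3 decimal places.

-0.496

Mean x̄ = (28 + 26 + 39 + 30 + 40 + 27 + 30 + 39 + 27 + 34 + 32)/11 = 32.0000
Numerator Σ_{t=1}^{10}(x_t−x̄)(x_{t+1}−x̄) = -137.0000
Denominator Σ(x_t−x̄)² = 276.0000
r_1 = -137.0000 / 276.0000 = -0.496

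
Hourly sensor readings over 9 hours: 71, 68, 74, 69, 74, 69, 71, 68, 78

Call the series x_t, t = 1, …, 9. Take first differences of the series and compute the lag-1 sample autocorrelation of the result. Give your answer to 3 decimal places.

First differences Δx: -3, 6, -5, 5, -5, 2, -3, 10
Mean of differences = 0.8750
Numerator Σ(Δx_t−Δx̄)(Δx_{t+1}−Δx̄) = -144.7656
Denominator Σ(Δx_t−Δx̄)² = 226.8750
r_1(Δx) = -144.7656 / 226.8750 = -0.638

-0.638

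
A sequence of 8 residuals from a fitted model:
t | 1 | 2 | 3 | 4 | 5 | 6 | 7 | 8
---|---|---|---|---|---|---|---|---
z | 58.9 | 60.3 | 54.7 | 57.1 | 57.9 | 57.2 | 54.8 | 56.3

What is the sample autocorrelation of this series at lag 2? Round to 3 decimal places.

-0.314

Mean z̄ = (58.9 + 60.3 + 54.7 + 57.1 + 57.9 + 57.2 + 54.8 + 56.3)/8 = 57.1500
Deviations from mean: 1.7500, 3.1500, -2.4500, -0.0500, 0.7500, 0.0500, -2.3500, -0.8500
Σ(z_t−z̄)(z_{t+2}−z̄) = (-4.2875) + (-0.1575) + (-1.8375) + (-0.0025) + (-1.7625) + (-0.0425) = -8.0900
Denominator Σ(z_t−z̄)² = 25.8000
r_2 = -8.0900 / 25.8000 = -0.314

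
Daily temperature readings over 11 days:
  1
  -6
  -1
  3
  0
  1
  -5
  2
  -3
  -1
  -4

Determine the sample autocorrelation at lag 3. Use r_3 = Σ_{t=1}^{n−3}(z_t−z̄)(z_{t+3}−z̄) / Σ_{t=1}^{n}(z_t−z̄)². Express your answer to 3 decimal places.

-0.251

Mean z̄ = (1 − 6 − 1 + 3 + 0 + 1 − 5 + 2 − 3 − 1 − 4)/11 = -1.1818
Numerator Σ_{t=1}^{8}(z_t−z̄)(z_{t+3}−z̄) = -22.0083
Denominator Σ(z_t−z̄)² = 87.6364
r_3 = -22.0083 / 87.6364 = -0.251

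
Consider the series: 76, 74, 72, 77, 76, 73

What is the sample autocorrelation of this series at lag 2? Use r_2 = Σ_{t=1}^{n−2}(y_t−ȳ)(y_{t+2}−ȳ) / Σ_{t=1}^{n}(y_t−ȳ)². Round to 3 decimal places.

Mean ȳ = (76 + 74 + 72 + 77 + 76 + 73)/6 = 74.6667
Deviations from mean: 1.3333, -0.6667, -2.6667, 2.3333, 1.3333, -1.6667
Numerator Σ_{t=1}^{4}(y_t−ȳ)(y_{t+2}−ȳ) = -12.5556
Denominator Σ(y_t−ȳ)² = 19.3333
r_2 = -12.5556 / 19.3333 = -0.649

-0.649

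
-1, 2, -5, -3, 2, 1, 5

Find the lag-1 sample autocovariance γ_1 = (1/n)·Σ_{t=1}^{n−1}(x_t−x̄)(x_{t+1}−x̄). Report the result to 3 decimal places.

0.630

Mean x̄ = (-1 + 2 − 5 − 3 + 2 + 1 + 5)/7 = 0.1429
Deviations: -1.1429, 1.8571, -5.1429, -3.1429, 1.8571, 0.8571, 4.8571
Σ_{t=1}^{6}(x_t−x̄)(x_{t+1}−x̄) = 4.4082
γ_1 = 4.4082 / 7 = 0.630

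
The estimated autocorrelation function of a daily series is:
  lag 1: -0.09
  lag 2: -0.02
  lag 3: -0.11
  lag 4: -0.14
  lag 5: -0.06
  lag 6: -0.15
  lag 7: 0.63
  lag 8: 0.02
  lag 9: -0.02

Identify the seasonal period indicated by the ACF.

7

The largest autocorrelation is r_7 = 0.63; the remaining lags stay at or below 0.02.
The dominant spike at lag 7 indicates a seasonal period of 7.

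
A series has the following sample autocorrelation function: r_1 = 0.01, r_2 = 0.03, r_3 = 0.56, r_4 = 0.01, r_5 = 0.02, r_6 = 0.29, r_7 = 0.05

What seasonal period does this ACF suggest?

The largest autocorrelation is r_3 = 0.56, with a weaker echo at lag 6 (0.29); the remaining lags stay at or below 0.05.
The dominant spike at lag 3 indicates a seasonal period of 3.

3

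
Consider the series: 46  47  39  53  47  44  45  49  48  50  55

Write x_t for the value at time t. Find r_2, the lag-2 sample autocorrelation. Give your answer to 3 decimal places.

-0.013

Mean x̄ = (46 + 47 + 39 + 53 + 47 + 44 + 45 + 49 + 48 + 50 + 55)/11 = 47.5455
Numerator Σ_{t=1}^{9}(x_t−x̄)(x_{t+2}−x̄) = -2.4132
Denominator Σ(x_t−x̄)² = 188.7273
r_2 = -2.4132 / 188.7273 = -0.013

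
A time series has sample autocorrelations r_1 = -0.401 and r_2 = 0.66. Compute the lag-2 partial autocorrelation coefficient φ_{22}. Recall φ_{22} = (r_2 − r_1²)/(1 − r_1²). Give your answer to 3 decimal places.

0.595

φ_{22} = (r_2 − r_1²) / (1 − r_1²)
r_1² = (-0.401)² = 0.160801
Numerator = 0.66 − 0.1608 = 0.4992; denominator = 1 − 0.1608 = 0.8392
φ_{22} = 0.4992 / 0.8392 = 0.595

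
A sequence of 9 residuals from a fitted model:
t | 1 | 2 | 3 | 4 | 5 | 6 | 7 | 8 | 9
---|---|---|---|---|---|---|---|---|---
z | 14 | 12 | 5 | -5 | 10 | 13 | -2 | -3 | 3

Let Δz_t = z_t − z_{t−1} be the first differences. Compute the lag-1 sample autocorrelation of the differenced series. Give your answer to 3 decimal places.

-0.125

First differences Δz: -2, -7, -10, 15, 3, -15, -1, 6
Mean of differences = -1.3750
Numerator Σ(Δz_t−Δz̄)(Δz_{t+1}−Δz̄) = -79.5156
Denominator Σ(Δz_t−Δz̄)² = 633.8750
r_1(Δz) = -79.5156 / 633.8750 = -0.125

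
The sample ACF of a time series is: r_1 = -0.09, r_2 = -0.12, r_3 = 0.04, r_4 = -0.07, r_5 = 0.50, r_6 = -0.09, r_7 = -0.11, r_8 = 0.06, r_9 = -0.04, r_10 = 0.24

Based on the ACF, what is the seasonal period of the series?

5

The largest autocorrelation is r_5 = 0.50, with a weaker echo at lag 10 (0.24); the remaining lags stay at or below 0.06.
The dominant spike at lag 5 indicates a seasonal period of 5.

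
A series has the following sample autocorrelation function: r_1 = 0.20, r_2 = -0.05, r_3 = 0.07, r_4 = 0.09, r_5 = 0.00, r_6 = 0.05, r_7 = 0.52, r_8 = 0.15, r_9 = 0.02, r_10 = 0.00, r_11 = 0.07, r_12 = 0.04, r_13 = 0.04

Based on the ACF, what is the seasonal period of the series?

The largest autocorrelation is r_7 = 0.52; the remaining lags stay at or below 0.20.
The dominant spike at lag 7 indicates a seasonal period of 7.

7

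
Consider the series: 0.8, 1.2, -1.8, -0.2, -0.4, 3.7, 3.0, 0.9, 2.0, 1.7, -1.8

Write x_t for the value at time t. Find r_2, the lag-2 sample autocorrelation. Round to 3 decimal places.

-0.094

Mean x̄ = (0.8 + 1.2 − 1.8 − 0.2 − 0.4 + 3.7 + 3.0 + 0.9 + 2.0 + 1.7 − 1.8)/11 = 0.8273
Numerator Σ_{t=1}^{9}(x_t−x̄)(x_{t+2}−x̄) = -2.9651
Denominator Σ(x_t−x̄)² = 31.6218
r_2 = -2.9651 / 31.6218 = -0.094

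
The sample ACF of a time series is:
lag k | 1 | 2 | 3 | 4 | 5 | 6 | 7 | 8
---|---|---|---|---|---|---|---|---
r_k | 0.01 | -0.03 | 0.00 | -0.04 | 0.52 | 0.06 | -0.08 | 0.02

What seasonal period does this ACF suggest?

The largest autocorrelation is r_5 = 0.52; the remaining lags stay at or below 0.06.
The dominant spike at lag 5 indicates a seasonal period of 5.

5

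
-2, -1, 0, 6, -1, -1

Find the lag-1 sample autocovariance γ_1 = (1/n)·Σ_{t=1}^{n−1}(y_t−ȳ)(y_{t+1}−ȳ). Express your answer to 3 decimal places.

Mean ȳ = (-2 − 1 + 0 + 6 − 1 − 1)/6 = 0.1667
Deviations: -2.1667, -1.1667, -0.1667, 5.8333, -1.1667, -1.1667
Σ_{t=1}^{5}(y_t−ȳ)(y_{t+1}−ȳ) = -3.6944
γ_1 = -3.6944 / 6 = -0.616

-0.616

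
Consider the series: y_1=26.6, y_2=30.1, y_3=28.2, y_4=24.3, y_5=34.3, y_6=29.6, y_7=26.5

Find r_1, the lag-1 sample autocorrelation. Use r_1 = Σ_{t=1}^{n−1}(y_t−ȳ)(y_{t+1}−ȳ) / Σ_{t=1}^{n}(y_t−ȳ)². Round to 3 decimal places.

Mean ȳ = (26.6 + 30.1 + 28.2 + 24.3 + 34.3 + 29.6 + 26.5)/7 = 28.5143
Deviations from mean: -1.9143, 1.5857, -0.3143, -4.2143, 5.7857, 1.0857, -2.0143
Σ(y_t−ȳ)(y_{t+1}−ȳ) = (-3.0355) + (-0.4984) + (1.3245) + (-24.3827) + (6.2816) + (-2.1869) = -22.4973
Denominator Σ(y_t−ȳ)² = 62.7486
r_1 = -22.4973 / 62.7486 = -0.359

-0.359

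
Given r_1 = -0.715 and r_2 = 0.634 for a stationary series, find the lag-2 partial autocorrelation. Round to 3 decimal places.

0.251

φ_{22} = (r_2 − r_1²) / (1 − r_1²)
r_1² = (-0.715)² = 0.511225
Numerator = 0.634 − 0.5112 = 0.1228; denominator = 1 − 0.5112 = 0.4888
φ_{22} = 0.1228 / 0.4888 = 0.251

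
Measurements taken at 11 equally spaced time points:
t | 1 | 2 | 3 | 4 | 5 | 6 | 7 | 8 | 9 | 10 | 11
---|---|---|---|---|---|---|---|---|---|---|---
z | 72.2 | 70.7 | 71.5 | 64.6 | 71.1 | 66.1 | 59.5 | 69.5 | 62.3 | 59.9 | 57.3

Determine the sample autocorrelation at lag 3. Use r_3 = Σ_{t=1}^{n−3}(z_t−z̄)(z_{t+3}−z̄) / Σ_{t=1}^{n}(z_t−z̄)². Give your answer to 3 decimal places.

Mean z̄ = (72.2 + 70.7 + 71.5 + 64.6 + 71.1 + 66.1 + 59.5 + 69.5 + 62.3 + 59.9 + 57.3)/11 = 65.8818
Numerator Σ_{t=1}^{8}(z_t−z̄)(z_{t+3}−z̄) = 51.6726
Denominator Σ(z_t−z̄)² = 299.6964
r_3 = 51.6726 / 299.6964 = 0.172

0.172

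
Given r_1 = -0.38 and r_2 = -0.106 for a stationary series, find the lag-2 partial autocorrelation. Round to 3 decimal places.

-0.293

φ_{22} = (r_2 − r_1²) / (1 − r_1²)
r_1² = (-0.38)² = 0.1444
Numerator = -0.106 − 0.1444 = -0.2504; denominator = 1 − 0.1444 = 0.8556
φ_{22} = -0.2504 / 0.8556 = -0.293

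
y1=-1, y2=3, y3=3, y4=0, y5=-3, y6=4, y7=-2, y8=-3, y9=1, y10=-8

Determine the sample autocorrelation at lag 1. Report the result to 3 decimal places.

Mean ȳ = (-1 + 3 + 3 + 0 − 3 + 4 − 2 − 3 + 1 − 8)/10 = -0.6000
Numerator Σ_{t=1}^{9}(y_t−ȳ)(y_{t+1}−ȳ) = -17.5600
Denominator Σ(y_t−ȳ)² = 118.4000
r_1 = -17.5600 / 118.4000 = -0.148

-0.148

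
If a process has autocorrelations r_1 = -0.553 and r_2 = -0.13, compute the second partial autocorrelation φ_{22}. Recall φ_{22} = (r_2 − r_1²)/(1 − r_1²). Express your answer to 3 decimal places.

φ_{22} = (r_2 − r_1²) / (1 − r_1²)
r_1² = (-0.553)² = 0.305809
Numerator = -0.13 − 0.3058 = -0.4358; denominator = 1 − 0.3058 = 0.6942
φ_{22} = -0.4358 / 0.6942 = -0.628

-0.628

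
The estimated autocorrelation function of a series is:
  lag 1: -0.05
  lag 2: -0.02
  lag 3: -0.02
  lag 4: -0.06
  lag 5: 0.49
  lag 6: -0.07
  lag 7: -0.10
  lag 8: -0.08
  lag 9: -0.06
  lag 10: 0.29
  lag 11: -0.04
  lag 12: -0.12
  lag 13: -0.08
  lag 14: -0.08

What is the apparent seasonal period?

The largest autocorrelation is r_5 = 0.49, with a weaker echo at lag 10 (0.29); the remaining lags stay at or below -0.02.
The dominant spike at lag 5 indicates a seasonal period of 5.

5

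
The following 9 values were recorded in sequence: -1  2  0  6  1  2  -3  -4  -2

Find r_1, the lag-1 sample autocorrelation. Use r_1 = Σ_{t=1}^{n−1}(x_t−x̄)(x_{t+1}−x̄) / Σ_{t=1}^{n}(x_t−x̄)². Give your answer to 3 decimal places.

0.261

Mean x̄ = (-1 + 2 + 0 + 6 + 1 + 2 − 3 − 4 − 2)/9 = 0.1111
Numerator Σ_{t=1}^{8}(x_t−x̄)(x_{t+1}−x̄) = 19.5432
Denominator Σ(x_t−x̄)² = 74.8889
r_1 = 19.5432 / 74.8889 = 0.261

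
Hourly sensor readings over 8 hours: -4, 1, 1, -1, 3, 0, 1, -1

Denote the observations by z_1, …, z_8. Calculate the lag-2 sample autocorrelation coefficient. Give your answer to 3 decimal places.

Mean z̄ = (-4 + 1 + 1 − 1 + 3 + 0 + 1 − 1)/8 = 0.0000
Σ(z_t−z̄)(z_{t+2}−z̄) = (-4.0000) + (-1.0000) + (3.0000) + (0.0000) + (3.0000) + (0.0000) = 1.0000
Denominator Σ(z_t−z̄)² = 30.0000
r_2 = 1.0000 / 30.0000 = 0.033

0.033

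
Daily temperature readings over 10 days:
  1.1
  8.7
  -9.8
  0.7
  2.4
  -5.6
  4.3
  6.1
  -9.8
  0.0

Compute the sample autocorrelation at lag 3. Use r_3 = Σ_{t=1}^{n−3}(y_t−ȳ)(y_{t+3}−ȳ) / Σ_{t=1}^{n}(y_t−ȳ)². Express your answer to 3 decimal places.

0.412

Mean ȳ = (1.1 + 8.7 − 9.8 + 0.7 + 2.4 − 5.6 + 4.3 + 6.1 − 9.8 + 0.0)/10 = -0.1900
Σ(y_t−ȳ)(y_{t+3}−ȳ) = (1.1481) + (23.0251) + (51.9901) + (3.9961) + (16.2911) + (51.9901) + (0.8531) = 149.2937
Denominator Σ(y_t−ȳ)² = 361.9290
r_3 = 149.2937 / 361.9290 = 0.412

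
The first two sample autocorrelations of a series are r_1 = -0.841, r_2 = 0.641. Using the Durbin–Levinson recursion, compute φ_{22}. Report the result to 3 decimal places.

-0.226

φ_{22} = (r_2 − r_1²) / (1 − r_1²)
r_1² = (-0.841)² = 0.707281
Numerator = 0.641 − 0.7073 = -0.0663; denominator = 1 − 0.7073 = 0.2927
φ_{22} = -0.0663 / 0.2927 = -0.226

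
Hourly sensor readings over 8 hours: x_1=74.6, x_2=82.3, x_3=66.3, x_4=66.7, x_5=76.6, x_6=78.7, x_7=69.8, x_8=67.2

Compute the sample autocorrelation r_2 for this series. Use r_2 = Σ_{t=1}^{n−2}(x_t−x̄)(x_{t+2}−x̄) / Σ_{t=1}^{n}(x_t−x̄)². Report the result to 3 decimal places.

Mean x̄ = (74.6 + 82.3 + 66.3 + 66.7 + 76.6 + 78.7 + 69.8 + 67.2)/8 = 72.7750
Deviations from mean: 1.8250, 9.5250, -6.4750, -6.0750, 3.8250, 5.9250, -2.9750, -5.5750
Σ(x_t−x̄)(x_{t+2}−x̄) = (-11.8169) + (-57.8644) + (-24.7669) + (-35.9944) + (-11.3794) + (-33.0319) = -174.8538
Denominator Σ(x_t−x̄)² = 262.5550
r_2 = -174.8538 / 262.5550 = -0.666

-0.666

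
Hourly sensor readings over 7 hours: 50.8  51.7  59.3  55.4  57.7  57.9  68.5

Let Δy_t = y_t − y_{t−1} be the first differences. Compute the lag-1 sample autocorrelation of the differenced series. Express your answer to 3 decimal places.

-0.403

First differences Δy: 0.9, 7.6, -3.9, 2.3, 0.2, 10.6
Mean of differences = 2.9500
Numerator Σ(Δy_t−Δȳ)(Δy_{t+1}−Δȳ) = -56.1825
Denominator Σ(Δy_t−Δȳ)² = 139.2550
r_1(Δy) = -56.1825 / 139.2550 = -0.403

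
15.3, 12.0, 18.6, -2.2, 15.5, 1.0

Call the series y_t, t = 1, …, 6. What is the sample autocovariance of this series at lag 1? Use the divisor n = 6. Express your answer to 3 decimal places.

-32.309

Mean ȳ = (15.3 + 12.0 + 18.6 − 2.2 + 15.5 + 1.0)/6 = 10.0333
Σ_{t=1}^{5}(y_t−ȳ)(y_{t+1}−ȳ) = -193.8511
γ_1 = -193.8511 / 6 = -32.309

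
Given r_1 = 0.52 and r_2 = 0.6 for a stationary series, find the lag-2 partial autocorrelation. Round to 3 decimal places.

0.452

φ_{22} = (r_2 − r_1²) / (1 − r_1²)
r_1² = (0.52)² = 0.2704
Numerator = 0.6 − 0.2704 = 0.3296; denominator = 1 − 0.2704 = 0.7296
φ_{22} = 0.3296 / 0.7296 = 0.452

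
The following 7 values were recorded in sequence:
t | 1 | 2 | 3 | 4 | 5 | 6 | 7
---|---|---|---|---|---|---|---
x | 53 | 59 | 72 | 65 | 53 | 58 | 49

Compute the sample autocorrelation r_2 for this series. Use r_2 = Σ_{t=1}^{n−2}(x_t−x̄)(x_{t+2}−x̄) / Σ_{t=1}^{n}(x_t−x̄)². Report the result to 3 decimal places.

-0.253

Mean x̄ = (53 + 59 + 72 + 65 + 53 + 58 + 49)/7 = 58.4286
Deviations from mean: -5.4286, 0.5714, 13.5714, 6.5714, -5.4286, -0.4286, -9.4286
Σ(x_t−x̄)(x_{t+2}−x̄) = (-73.6735) + (3.7551) + (-73.6735) + (-2.8163) + (51.1837) = -95.2245
Denominator Σ(x_t−x̄)² = 375.7143
r_2 = -95.2245 / 375.7143 = -0.253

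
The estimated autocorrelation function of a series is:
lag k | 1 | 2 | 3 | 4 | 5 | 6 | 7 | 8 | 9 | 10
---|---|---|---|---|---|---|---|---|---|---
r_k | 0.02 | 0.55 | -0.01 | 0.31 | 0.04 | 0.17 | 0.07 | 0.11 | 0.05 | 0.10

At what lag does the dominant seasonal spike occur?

The largest autocorrelation is r_2 = 0.55, with weaker echoes at lags 4 (0.31) and 6 (0.17); the remaining lags stay at or below 0.11.
The dominant spike at lag 2 indicates a seasonal period of 2.

2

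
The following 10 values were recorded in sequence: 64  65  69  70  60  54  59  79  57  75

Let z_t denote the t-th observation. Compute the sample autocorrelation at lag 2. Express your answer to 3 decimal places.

Mean z̄ = (64 + 65 + 69 + 70 + 60 + 54 + 59 + 79 + 57 + 75)/10 = 65.2000
Numerator Σ_{t=1}^{8}(z_t−z̄)(z_{t+2}−z̄) = -15.2800
Denominator Σ(z_t−z̄)² = 583.6000
r_2 = -15.2800 / 583.6000 = -0.026

-0.026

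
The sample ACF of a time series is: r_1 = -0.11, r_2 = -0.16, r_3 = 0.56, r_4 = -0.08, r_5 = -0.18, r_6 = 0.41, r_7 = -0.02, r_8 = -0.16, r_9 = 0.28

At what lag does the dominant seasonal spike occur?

The largest autocorrelation is r_3 = 0.56, with weaker echoes at lags 6 (0.41) and 9 (0.28); the remaining lags stay at or below -0.02.
The dominant spike at lag 3 indicates a seasonal period of 3.

3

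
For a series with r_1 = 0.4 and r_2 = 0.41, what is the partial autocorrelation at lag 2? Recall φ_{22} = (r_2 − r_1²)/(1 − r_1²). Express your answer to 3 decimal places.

0.298

φ_{22} = (r_2 − r_1²) / (1 − r_1²)
r_1² = (0.4)² = 0.16
Numerator = 0.41 − 0.1600 = 0.2500; denominator = 1 − 0.1600 = 0.8400
φ_{22} = 0.2500 / 0.8400 = 0.298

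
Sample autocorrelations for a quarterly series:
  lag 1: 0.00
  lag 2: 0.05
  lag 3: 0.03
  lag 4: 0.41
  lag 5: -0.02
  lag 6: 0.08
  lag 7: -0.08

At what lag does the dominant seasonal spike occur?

The largest autocorrelation is r_4 = 0.41; the remaining lags stay at or below 0.08.
The dominant spike at lag 4 indicates a seasonal period of 4.

4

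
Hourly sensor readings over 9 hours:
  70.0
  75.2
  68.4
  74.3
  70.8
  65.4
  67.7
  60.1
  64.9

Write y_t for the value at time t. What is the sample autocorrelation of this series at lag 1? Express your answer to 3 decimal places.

0.302

Mean ȳ = (70.0 + 75.2 + 68.4 + 74.3 + 70.8 + 65.4 + 67.7 + 60.1 + 64.9)/9 = 68.5333
Numerator Σ_{t=1}^{8}(y_t−ȳ)(y_{t+1}−ȳ) = 54.3689
Denominator Σ(y_t−ȳ)² = 179.8400
r_1 = 54.3689 / 179.8400 = 0.302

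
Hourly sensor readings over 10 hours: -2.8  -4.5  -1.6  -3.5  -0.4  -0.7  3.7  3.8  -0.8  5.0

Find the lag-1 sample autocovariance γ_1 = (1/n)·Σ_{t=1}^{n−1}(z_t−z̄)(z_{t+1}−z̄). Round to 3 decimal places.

3.076

Mean z̄ = (-2.8 − 4.5 − 1.6 − 3.5 − 0.4 − 0.7 + 3.7 + 3.8 − 0.8 + 5.0)/10 = -0.1800
Σ_{t=1}^{9}(z_t−z̄)(z_{t+1}−z̄) = 30.7576
γ_1 = 30.7576 / 10 = 3.076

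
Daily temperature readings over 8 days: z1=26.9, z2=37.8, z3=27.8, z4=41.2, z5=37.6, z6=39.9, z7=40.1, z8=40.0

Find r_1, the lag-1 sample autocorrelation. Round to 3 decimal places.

-0.133

Mean z̄ = (26.9 + 37.8 + 27.8 + 41.2 + 37.6 + 39.9 + 40.1 + 40.0)/8 = 36.4125
Σ(z_t−z̄)(z_{t+1}−z̄) = (-13.1986) + (-11.9498) + (-41.2323) + (5.6852) + (4.1414) + (12.8602) + (13.2289) = -30.4652
Denominator Σ(z_t−z̄)² = 229.5488
r_1 = -30.4652 / 229.5488 = -0.133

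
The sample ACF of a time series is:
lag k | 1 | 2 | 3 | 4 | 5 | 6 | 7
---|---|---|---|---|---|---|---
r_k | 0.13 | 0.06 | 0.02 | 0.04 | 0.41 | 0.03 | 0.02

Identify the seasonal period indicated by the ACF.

The largest autocorrelation is r_5 = 0.41; the remaining lags stay at or below 0.13.
The dominant spike at lag 5 indicates a seasonal period of 5.

5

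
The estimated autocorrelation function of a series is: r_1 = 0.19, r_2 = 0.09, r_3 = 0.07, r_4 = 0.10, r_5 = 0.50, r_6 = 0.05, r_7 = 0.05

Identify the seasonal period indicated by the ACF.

5

The largest autocorrelation is r_5 = 0.50; the remaining lags stay at or below 0.19.
The dominant spike at lag 5 indicates a seasonal period of 5.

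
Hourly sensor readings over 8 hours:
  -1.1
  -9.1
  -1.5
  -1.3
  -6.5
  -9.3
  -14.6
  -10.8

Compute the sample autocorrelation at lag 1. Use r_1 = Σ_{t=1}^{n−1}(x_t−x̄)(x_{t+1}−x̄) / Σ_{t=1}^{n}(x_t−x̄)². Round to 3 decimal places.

Mean x̄ = (-1.1 − 9.1 − 1.5 − 1.3 − 6.5 − 9.3 − 14.6 − 10.8)/8 = -6.7750
Deviations from mean: 5.6750, -2.3250, 5.2750, 5.4750, 0.2750, -2.5250, -7.8250, -4.0250
Σ(x_t−x̄)(x_{t+1}−x̄) = (-13.1944) + (-12.2644) + (28.8806) + (1.5056) + (-0.6944) + (19.7581) + (31.4956) = 55.4869
Denominator Σ(x_t−x̄)² = 179.2950
r_1 = 55.4869 / 179.2950 = 0.309

0.309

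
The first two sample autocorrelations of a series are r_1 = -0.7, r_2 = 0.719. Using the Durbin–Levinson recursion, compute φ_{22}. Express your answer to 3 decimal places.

0.449

φ_{22} = (r_2 − r_1²) / (1 − r_1²)
r_1² = (-0.7)² = 0.49
Numerator = 0.719 − 0.4900 = 0.2290; denominator = 1 − 0.4900 = 0.5100
φ_{22} = 0.2290 / 0.5100 = 0.449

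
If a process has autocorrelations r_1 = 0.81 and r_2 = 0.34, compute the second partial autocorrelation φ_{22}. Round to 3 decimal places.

φ_{22} = (r_2 − r_1²) / (1 − r_1²)
r_1² = (0.81)² = 0.6561
Numerator = 0.34 − 0.6561 = -0.3161; denominator = 1 − 0.6561 = 0.3439
φ_{22} = -0.3161 / 0.3439 = -0.919

-0.919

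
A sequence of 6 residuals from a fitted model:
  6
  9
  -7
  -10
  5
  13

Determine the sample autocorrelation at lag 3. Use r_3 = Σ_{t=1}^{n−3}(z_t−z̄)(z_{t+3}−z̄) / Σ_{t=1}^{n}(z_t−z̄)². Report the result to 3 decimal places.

-0.305

Mean z̄ = (6 + 9 − 7 − 10 + 5 + 13)/6 = 2.6667
Deviations from mean: 3.3333, 6.3333, -9.6667, -12.6667, 2.3333, 10.3333
Σ(z_t−z̄)(z_{t+3}−z̄) = (-42.2222) + (14.7778) + (-99.8889) = -127.3333
Denominator Σ(z_t−z̄)² = 417.3333
r_3 = -127.3333 / 417.3333 = -0.305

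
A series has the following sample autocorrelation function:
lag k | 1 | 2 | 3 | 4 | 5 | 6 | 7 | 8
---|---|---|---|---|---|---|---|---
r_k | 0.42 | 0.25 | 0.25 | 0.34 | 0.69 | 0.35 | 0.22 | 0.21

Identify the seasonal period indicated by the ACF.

5

The largest autocorrelation is r_5 = 0.69; the remaining lags stay at or below 0.42. The elevated value at lag 1 (0.42), dropping to 0.25 at lag 2, reflects decaying short-term dependence rather than seasonality.
The dominant spike at lag 5 indicates a seasonal period of 5.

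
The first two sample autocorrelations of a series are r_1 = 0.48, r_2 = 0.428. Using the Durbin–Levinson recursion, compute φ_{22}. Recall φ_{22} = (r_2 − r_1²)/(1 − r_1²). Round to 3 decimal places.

0.257

φ_{22} = (r_2 − r_1²) / (1 − r_1²)
r_1² = (0.48)² = 0.2304
Numerator = 0.428 − 0.2304 = 0.1976; denominator = 1 − 0.2304 = 0.7696
φ_{22} = 0.1976 / 0.7696 = 0.257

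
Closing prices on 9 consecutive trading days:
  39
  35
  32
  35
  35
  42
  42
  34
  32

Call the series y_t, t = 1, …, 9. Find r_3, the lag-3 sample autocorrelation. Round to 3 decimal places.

-0.460

Mean ȳ = (39 + 35 + 32 + 35 + 35 + 42 + 42 + 34 + 32)/9 = 36.2222
Σ(y_t−ȳ)(y_{t+3}−ȳ) = (-3.3951) + (1.4938) + (-24.3951) + (-7.0617) + (2.7160) + (-24.3951) = -55.0370
Denominator Σ(y_t−ȳ)² = 119.5556
r_3 = -55.0370 / 119.5556 = -0.460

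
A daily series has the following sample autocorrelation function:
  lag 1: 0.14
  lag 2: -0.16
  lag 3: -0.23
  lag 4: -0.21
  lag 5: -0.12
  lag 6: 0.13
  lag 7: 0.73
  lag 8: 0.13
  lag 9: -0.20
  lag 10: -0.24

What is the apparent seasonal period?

7

The largest autocorrelation is r_7 = 0.73; the remaining lags stay at or below 0.14.
The dominant spike at lag 7 indicates a seasonal period of 7.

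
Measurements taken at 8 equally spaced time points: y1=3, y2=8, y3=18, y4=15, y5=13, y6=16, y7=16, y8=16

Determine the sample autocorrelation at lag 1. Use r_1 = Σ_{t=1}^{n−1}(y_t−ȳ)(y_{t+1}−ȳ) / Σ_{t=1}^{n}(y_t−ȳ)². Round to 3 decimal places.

0.287

Mean ȳ = (3 + 8 + 18 + 15 + 13 + 16 + 16 + 16)/8 = 13.1250
Deviations from mean: -10.1250, -5.1250, 4.8750, 1.8750, -0.1250, 2.8750, 2.8750, 2.8750
Numerator Σ_{t=1}^{7}(y_t−ȳ)(y_{t+1}−ȳ) = 51.9844
Denominator Σ(y_t−ȳ)² = 180.8750
r_1 = 51.9844 / 180.8750 = 0.287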